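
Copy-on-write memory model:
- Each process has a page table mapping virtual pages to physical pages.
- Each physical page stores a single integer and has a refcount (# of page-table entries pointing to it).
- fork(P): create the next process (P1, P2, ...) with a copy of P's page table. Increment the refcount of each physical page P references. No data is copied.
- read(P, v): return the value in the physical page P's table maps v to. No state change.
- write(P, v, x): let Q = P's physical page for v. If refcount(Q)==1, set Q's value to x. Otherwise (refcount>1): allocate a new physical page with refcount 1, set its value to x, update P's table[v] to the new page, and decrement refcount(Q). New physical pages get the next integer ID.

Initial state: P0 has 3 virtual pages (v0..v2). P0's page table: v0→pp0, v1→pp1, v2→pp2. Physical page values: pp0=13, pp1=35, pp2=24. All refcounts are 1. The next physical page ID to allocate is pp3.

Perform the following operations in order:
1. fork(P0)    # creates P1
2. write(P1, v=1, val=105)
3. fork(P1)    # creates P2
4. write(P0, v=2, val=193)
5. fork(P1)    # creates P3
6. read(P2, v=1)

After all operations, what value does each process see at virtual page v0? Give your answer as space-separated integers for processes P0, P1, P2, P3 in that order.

Answer: 13 13 13 13

Derivation:
Op 1: fork(P0) -> P1. 3 ppages; refcounts: pp0:2 pp1:2 pp2:2
Op 2: write(P1, v1, 105). refcount(pp1)=2>1 -> COPY to pp3. 4 ppages; refcounts: pp0:2 pp1:1 pp2:2 pp3:1
Op 3: fork(P1) -> P2. 4 ppages; refcounts: pp0:3 pp1:1 pp2:3 pp3:2
Op 4: write(P0, v2, 193). refcount(pp2)=3>1 -> COPY to pp4. 5 ppages; refcounts: pp0:3 pp1:1 pp2:2 pp3:2 pp4:1
Op 5: fork(P1) -> P3. 5 ppages; refcounts: pp0:4 pp1:1 pp2:3 pp3:3 pp4:1
Op 6: read(P2, v1) -> 105. No state change.
P0: v0 -> pp0 = 13
P1: v0 -> pp0 = 13
P2: v0 -> pp0 = 13
P3: v0 -> pp0 = 13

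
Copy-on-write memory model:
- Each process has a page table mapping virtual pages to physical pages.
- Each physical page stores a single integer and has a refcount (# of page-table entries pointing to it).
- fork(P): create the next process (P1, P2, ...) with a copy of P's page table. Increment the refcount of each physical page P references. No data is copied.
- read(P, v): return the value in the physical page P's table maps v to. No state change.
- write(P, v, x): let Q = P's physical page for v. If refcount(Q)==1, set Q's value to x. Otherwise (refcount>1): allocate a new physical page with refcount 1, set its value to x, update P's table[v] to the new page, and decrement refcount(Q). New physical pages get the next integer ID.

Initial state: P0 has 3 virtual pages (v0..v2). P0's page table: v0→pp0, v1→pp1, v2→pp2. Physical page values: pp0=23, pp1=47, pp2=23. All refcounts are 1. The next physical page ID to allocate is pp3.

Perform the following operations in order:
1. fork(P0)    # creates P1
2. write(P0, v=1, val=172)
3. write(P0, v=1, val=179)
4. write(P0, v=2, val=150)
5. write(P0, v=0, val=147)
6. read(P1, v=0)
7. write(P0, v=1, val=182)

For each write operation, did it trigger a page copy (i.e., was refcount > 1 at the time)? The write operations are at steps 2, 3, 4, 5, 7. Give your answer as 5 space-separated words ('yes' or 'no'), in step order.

Op 1: fork(P0) -> P1. 3 ppages; refcounts: pp0:2 pp1:2 pp2:2
Op 2: write(P0, v1, 172). refcount(pp1)=2>1 -> COPY to pp3. 4 ppages; refcounts: pp0:2 pp1:1 pp2:2 pp3:1
Op 3: write(P0, v1, 179). refcount(pp3)=1 -> write in place. 4 ppages; refcounts: pp0:2 pp1:1 pp2:2 pp3:1
Op 4: write(P0, v2, 150). refcount(pp2)=2>1 -> COPY to pp4. 5 ppages; refcounts: pp0:2 pp1:1 pp2:1 pp3:1 pp4:1
Op 5: write(P0, v0, 147). refcount(pp0)=2>1 -> COPY to pp5. 6 ppages; refcounts: pp0:1 pp1:1 pp2:1 pp3:1 pp4:1 pp5:1
Op 6: read(P1, v0) -> 23. No state change.
Op 7: write(P0, v1, 182). refcount(pp3)=1 -> write in place. 6 ppages; refcounts: pp0:1 pp1:1 pp2:1 pp3:1 pp4:1 pp5:1

yes no yes yes no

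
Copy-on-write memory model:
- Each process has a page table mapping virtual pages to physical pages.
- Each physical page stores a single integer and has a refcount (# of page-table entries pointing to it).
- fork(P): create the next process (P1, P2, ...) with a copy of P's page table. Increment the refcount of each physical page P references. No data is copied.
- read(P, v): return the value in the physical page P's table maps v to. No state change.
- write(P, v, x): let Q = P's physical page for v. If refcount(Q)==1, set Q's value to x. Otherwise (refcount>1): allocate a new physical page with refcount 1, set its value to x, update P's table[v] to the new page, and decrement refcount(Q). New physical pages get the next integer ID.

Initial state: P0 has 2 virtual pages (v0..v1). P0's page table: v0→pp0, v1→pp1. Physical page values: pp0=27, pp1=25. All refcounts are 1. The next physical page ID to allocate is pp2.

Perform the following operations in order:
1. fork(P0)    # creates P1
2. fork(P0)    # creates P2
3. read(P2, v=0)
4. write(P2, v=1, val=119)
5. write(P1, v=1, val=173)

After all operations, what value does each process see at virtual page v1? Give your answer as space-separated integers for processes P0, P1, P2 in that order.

Answer: 25 173 119

Derivation:
Op 1: fork(P0) -> P1. 2 ppages; refcounts: pp0:2 pp1:2
Op 2: fork(P0) -> P2. 2 ppages; refcounts: pp0:3 pp1:3
Op 3: read(P2, v0) -> 27. No state change.
Op 4: write(P2, v1, 119). refcount(pp1)=3>1 -> COPY to pp2. 3 ppages; refcounts: pp0:3 pp1:2 pp2:1
Op 5: write(P1, v1, 173). refcount(pp1)=2>1 -> COPY to pp3. 4 ppages; refcounts: pp0:3 pp1:1 pp2:1 pp3:1
P0: v1 -> pp1 = 25
P1: v1 -> pp3 = 173
P2: v1 -> pp2 = 119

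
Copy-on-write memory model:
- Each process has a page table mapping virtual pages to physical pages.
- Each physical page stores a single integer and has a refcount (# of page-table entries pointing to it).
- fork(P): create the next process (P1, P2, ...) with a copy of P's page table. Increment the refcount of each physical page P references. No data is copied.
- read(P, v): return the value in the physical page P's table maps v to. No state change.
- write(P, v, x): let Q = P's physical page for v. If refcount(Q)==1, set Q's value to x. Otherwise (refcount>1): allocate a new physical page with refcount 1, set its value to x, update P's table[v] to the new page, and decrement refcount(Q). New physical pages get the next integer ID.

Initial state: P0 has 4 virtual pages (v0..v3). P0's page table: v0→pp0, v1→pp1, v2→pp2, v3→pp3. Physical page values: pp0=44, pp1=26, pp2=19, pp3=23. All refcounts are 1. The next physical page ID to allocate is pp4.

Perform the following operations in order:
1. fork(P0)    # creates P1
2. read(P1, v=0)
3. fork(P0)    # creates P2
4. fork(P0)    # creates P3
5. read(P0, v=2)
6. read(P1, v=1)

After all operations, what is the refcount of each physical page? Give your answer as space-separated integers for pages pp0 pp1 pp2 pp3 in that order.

Answer: 4 4 4 4

Derivation:
Op 1: fork(P0) -> P1. 4 ppages; refcounts: pp0:2 pp1:2 pp2:2 pp3:2
Op 2: read(P1, v0) -> 44. No state change.
Op 3: fork(P0) -> P2. 4 ppages; refcounts: pp0:3 pp1:3 pp2:3 pp3:3
Op 4: fork(P0) -> P3. 4 ppages; refcounts: pp0:4 pp1:4 pp2:4 pp3:4
Op 5: read(P0, v2) -> 19. No state change.
Op 6: read(P1, v1) -> 26. No state change.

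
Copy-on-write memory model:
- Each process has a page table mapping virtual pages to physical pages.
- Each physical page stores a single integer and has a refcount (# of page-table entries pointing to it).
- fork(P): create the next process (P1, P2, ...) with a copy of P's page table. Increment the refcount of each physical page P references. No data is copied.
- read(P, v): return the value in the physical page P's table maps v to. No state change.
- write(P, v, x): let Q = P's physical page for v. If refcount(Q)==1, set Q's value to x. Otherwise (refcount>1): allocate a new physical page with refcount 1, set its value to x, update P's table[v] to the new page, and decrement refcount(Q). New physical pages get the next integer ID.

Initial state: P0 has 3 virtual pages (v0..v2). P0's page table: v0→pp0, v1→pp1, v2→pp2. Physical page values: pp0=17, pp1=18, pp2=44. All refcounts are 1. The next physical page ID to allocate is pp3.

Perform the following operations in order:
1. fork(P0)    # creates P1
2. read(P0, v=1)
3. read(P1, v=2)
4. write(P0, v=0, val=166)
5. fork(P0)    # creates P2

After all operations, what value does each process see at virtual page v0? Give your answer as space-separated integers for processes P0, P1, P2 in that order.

Answer: 166 17 166

Derivation:
Op 1: fork(P0) -> P1. 3 ppages; refcounts: pp0:2 pp1:2 pp2:2
Op 2: read(P0, v1) -> 18. No state change.
Op 3: read(P1, v2) -> 44. No state change.
Op 4: write(P0, v0, 166). refcount(pp0)=2>1 -> COPY to pp3. 4 ppages; refcounts: pp0:1 pp1:2 pp2:2 pp3:1
Op 5: fork(P0) -> P2. 4 ppages; refcounts: pp0:1 pp1:3 pp2:3 pp3:2
P0: v0 -> pp3 = 166
P1: v0 -> pp0 = 17
P2: v0 -> pp3 = 166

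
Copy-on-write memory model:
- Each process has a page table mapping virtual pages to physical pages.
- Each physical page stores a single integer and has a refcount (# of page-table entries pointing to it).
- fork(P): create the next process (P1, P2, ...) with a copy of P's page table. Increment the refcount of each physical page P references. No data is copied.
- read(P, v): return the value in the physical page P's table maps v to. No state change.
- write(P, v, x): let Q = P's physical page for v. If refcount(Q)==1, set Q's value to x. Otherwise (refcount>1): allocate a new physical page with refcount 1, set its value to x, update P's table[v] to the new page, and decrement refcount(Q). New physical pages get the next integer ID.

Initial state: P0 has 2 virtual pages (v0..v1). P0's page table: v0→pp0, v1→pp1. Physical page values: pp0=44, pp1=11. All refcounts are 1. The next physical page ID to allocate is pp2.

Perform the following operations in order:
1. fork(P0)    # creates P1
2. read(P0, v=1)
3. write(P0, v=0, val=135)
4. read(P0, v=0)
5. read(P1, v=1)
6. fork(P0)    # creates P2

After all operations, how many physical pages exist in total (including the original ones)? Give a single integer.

Op 1: fork(P0) -> P1. 2 ppages; refcounts: pp0:2 pp1:2
Op 2: read(P0, v1) -> 11. No state change.
Op 3: write(P0, v0, 135). refcount(pp0)=2>1 -> COPY to pp2. 3 ppages; refcounts: pp0:1 pp1:2 pp2:1
Op 4: read(P0, v0) -> 135. No state change.
Op 5: read(P1, v1) -> 11. No state change.
Op 6: fork(P0) -> P2. 3 ppages; refcounts: pp0:1 pp1:3 pp2:2

Answer: 3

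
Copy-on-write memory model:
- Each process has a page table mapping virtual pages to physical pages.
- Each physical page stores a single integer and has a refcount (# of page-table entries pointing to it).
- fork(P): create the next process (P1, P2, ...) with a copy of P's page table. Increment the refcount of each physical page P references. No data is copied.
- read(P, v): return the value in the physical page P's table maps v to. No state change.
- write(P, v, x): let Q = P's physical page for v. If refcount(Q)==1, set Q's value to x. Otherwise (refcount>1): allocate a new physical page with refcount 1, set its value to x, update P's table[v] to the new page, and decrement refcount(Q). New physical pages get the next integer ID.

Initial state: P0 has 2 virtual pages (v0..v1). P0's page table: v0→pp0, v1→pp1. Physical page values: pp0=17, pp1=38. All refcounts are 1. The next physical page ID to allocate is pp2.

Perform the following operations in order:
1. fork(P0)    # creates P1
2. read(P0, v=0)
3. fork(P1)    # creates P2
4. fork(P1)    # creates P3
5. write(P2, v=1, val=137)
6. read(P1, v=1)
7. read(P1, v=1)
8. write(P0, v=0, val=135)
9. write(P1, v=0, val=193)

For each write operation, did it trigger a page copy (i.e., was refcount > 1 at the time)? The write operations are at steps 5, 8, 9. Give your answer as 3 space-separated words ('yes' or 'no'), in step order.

Op 1: fork(P0) -> P1. 2 ppages; refcounts: pp0:2 pp1:2
Op 2: read(P0, v0) -> 17. No state change.
Op 3: fork(P1) -> P2. 2 ppages; refcounts: pp0:3 pp1:3
Op 4: fork(P1) -> P3. 2 ppages; refcounts: pp0:4 pp1:4
Op 5: write(P2, v1, 137). refcount(pp1)=4>1 -> COPY to pp2. 3 ppages; refcounts: pp0:4 pp1:3 pp2:1
Op 6: read(P1, v1) -> 38. No state change.
Op 7: read(P1, v1) -> 38. No state change.
Op 8: write(P0, v0, 135). refcount(pp0)=4>1 -> COPY to pp3. 4 ppages; refcounts: pp0:3 pp1:3 pp2:1 pp3:1
Op 9: write(P1, v0, 193). refcount(pp0)=3>1 -> COPY to pp4. 5 ppages; refcounts: pp0:2 pp1:3 pp2:1 pp3:1 pp4:1

yes yes yes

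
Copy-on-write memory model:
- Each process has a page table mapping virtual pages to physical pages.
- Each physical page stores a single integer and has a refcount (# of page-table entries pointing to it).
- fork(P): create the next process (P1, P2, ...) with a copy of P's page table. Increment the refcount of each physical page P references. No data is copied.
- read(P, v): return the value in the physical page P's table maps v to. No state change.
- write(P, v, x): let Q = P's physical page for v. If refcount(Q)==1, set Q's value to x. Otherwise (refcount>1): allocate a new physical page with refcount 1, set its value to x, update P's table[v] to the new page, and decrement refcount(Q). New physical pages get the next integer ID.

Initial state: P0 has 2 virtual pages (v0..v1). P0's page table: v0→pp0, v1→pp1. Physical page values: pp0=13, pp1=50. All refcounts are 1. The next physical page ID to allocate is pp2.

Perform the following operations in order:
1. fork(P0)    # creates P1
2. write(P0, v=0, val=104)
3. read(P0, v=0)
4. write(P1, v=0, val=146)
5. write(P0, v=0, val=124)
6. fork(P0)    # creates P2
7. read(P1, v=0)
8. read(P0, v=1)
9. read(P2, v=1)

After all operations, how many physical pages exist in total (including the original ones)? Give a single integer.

Answer: 3

Derivation:
Op 1: fork(P0) -> P1. 2 ppages; refcounts: pp0:2 pp1:2
Op 2: write(P0, v0, 104). refcount(pp0)=2>1 -> COPY to pp2. 3 ppages; refcounts: pp0:1 pp1:2 pp2:1
Op 3: read(P0, v0) -> 104. No state change.
Op 4: write(P1, v0, 146). refcount(pp0)=1 -> write in place. 3 ppages; refcounts: pp0:1 pp1:2 pp2:1
Op 5: write(P0, v0, 124). refcount(pp2)=1 -> write in place. 3 ppages; refcounts: pp0:1 pp1:2 pp2:1
Op 6: fork(P0) -> P2. 3 ppages; refcounts: pp0:1 pp1:3 pp2:2
Op 7: read(P1, v0) -> 146. No state change.
Op 8: read(P0, v1) -> 50. No state change.
Op 9: read(P2, v1) -> 50. No state change.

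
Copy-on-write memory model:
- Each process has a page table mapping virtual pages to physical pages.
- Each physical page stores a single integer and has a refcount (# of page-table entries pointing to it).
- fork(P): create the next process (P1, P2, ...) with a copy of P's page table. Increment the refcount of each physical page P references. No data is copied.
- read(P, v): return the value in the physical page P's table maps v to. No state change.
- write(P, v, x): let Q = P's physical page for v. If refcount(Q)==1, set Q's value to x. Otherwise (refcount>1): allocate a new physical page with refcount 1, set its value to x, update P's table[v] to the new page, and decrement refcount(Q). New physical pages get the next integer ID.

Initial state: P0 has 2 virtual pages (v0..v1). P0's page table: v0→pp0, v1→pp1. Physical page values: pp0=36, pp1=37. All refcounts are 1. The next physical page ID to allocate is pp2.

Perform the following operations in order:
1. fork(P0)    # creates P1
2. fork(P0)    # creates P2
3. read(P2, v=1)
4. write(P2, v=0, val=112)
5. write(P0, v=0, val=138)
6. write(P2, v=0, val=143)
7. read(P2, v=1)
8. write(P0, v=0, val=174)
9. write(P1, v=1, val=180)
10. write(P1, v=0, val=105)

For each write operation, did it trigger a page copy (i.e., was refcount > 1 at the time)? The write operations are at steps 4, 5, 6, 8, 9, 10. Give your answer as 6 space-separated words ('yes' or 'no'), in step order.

Op 1: fork(P0) -> P1. 2 ppages; refcounts: pp0:2 pp1:2
Op 2: fork(P0) -> P2. 2 ppages; refcounts: pp0:3 pp1:3
Op 3: read(P2, v1) -> 37. No state change.
Op 4: write(P2, v0, 112). refcount(pp0)=3>1 -> COPY to pp2. 3 ppages; refcounts: pp0:2 pp1:3 pp2:1
Op 5: write(P0, v0, 138). refcount(pp0)=2>1 -> COPY to pp3. 4 ppages; refcounts: pp0:1 pp1:3 pp2:1 pp3:1
Op 6: write(P2, v0, 143). refcount(pp2)=1 -> write in place. 4 ppages; refcounts: pp0:1 pp1:3 pp2:1 pp3:1
Op 7: read(P2, v1) -> 37. No state change.
Op 8: write(P0, v0, 174). refcount(pp3)=1 -> write in place. 4 ppages; refcounts: pp0:1 pp1:3 pp2:1 pp3:1
Op 9: write(P1, v1, 180). refcount(pp1)=3>1 -> COPY to pp4. 5 ppages; refcounts: pp0:1 pp1:2 pp2:1 pp3:1 pp4:1
Op 10: write(P1, v0, 105). refcount(pp0)=1 -> write in place. 5 ppages; refcounts: pp0:1 pp1:2 pp2:1 pp3:1 pp4:1

yes yes no no yes no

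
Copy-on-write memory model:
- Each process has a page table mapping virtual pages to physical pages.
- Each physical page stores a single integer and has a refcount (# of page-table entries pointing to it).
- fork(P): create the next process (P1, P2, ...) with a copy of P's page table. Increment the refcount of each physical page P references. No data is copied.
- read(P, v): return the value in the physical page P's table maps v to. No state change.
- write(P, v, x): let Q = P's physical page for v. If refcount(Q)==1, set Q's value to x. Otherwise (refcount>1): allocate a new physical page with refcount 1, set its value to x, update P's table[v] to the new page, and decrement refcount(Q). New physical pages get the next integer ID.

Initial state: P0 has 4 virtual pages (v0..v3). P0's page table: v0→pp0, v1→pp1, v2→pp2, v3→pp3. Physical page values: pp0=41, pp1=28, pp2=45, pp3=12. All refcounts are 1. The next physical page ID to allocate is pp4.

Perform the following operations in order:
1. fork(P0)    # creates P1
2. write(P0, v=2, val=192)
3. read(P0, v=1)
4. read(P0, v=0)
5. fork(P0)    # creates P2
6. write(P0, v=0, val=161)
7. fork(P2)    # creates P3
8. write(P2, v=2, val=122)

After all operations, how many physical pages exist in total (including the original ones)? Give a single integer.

Op 1: fork(P0) -> P1. 4 ppages; refcounts: pp0:2 pp1:2 pp2:2 pp3:2
Op 2: write(P0, v2, 192). refcount(pp2)=2>1 -> COPY to pp4. 5 ppages; refcounts: pp0:2 pp1:2 pp2:1 pp3:2 pp4:1
Op 3: read(P0, v1) -> 28. No state change.
Op 4: read(P0, v0) -> 41. No state change.
Op 5: fork(P0) -> P2. 5 ppages; refcounts: pp0:3 pp1:3 pp2:1 pp3:3 pp4:2
Op 6: write(P0, v0, 161). refcount(pp0)=3>1 -> COPY to pp5. 6 ppages; refcounts: pp0:2 pp1:3 pp2:1 pp3:3 pp4:2 pp5:1
Op 7: fork(P2) -> P3. 6 ppages; refcounts: pp0:3 pp1:4 pp2:1 pp3:4 pp4:3 pp5:1
Op 8: write(P2, v2, 122). refcount(pp4)=3>1 -> COPY to pp6. 7 ppages; refcounts: pp0:3 pp1:4 pp2:1 pp3:4 pp4:2 pp5:1 pp6:1

Answer: 7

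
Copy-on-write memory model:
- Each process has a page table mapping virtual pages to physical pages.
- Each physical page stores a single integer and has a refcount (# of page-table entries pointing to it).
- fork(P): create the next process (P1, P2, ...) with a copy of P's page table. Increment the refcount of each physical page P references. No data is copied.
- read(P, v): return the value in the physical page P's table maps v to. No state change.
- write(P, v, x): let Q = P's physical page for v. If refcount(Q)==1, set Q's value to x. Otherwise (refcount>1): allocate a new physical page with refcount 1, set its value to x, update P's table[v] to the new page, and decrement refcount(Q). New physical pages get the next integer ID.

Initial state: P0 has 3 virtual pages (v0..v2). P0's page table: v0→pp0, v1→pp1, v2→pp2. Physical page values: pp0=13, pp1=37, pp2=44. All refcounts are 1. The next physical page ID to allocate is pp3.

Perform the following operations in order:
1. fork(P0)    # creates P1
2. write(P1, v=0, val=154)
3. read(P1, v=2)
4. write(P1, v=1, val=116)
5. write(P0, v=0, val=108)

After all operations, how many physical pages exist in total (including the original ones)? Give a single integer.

Op 1: fork(P0) -> P1. 3 ppages; refcounts: pp0:2 pp1:2 pp2:2
Op 2: write(P1, v0, 154). refcount(pp0)=2>1 -> COPY to pp3. 4 ppages; refcounts: pp0:1 pp1:2 pp2:2 pp3:1
Op 3: read(P1, v2) -> 44. No state change.
Op 4: write(P1, v1, 116). refcount(pp1)=2>1 -> COPY to pp4. 5 ppages; refcounts: pp0:1 pp1:1 pp2:2 pp3:1 pp4:1
Op 5: write(P0, v0, 108). refcount(pp0)=1 -> write in place. 5 ppages; refcounts: pp0:1 pp1:1 pp2:2 pp3:1 pp4:1

Answer: 5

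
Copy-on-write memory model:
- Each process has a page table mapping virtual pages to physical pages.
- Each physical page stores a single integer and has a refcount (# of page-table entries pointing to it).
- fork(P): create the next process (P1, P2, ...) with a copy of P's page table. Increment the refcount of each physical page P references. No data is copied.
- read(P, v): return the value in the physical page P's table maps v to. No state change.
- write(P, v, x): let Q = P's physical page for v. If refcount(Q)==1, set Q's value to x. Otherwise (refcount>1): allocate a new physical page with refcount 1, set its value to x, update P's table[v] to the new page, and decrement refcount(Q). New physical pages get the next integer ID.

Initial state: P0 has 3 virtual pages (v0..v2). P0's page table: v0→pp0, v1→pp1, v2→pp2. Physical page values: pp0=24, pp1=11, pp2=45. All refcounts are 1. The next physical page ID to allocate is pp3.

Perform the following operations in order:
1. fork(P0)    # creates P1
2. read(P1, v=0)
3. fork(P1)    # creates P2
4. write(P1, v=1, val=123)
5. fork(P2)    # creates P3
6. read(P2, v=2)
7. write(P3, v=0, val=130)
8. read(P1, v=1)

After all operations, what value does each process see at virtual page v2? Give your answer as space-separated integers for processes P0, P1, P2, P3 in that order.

Op 1: fork(P0) -> P1. 3 ppages; refcounts: pp0:2 pp1:2 pp2:2
Op 2: read(P1, v0) -> 24. No state change.
Op 3: fork(P1) -> P2. 3 ppages; refcounts: pp0:3 pp1:3 pp2:3
Op 4: write(P1, v1, 123). refcount(pp1)=3>1 -> COPY to pp3. 4 ppages; refcounts: pp0:3 pp1:2 pp2:3 pp3:1
Op 5: fork(P2) -> P3. 4 ppages; refcounts: pp0:4 pp1:3 pp2:4 pp3:1
Op 6: read(P2, v2) -> 45. No state change.
Op 7: write(P3, v0, 130). refcount(pp0)=4>1 -> COPY to pp4. 5 ppages; refcounts: pp0:3 pp1:3 pp2:4 pp3:1 pp4:1
Op 8: read(P1, v1) -> 123. No state change.
P0: v2 -> pp2 = 45
P1: v2 -> pp2 = 45
P2: v2 -> pp2 = 45
P3: v2 -> pp2 = 45

Answer: 45 45 45 45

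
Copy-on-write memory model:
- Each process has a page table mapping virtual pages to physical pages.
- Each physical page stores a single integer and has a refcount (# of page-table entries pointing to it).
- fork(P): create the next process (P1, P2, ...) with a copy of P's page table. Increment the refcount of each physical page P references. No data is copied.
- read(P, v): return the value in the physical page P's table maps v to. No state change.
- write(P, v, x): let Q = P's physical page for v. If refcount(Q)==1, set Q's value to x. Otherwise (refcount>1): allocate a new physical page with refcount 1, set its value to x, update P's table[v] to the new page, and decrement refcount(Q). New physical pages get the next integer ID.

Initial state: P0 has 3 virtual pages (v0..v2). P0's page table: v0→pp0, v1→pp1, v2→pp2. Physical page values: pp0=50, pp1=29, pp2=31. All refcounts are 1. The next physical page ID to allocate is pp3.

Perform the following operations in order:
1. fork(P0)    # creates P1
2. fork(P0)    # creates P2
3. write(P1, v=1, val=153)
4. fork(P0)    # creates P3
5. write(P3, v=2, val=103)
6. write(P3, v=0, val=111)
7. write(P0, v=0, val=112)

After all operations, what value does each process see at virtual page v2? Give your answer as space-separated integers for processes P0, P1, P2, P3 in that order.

Answer: 31 31 31 103

Derivation:
Op 1: fork(P0) -> P1. 3 ppages; refcounts: pp0:2 pp1:2 pp2:2
Op 2: fork(P0) -> P2. 3 ppages; refcounts: pp0:3 pp1:3 pp2:3
Op 3: write(P1, v1, 153). refcount(pp1)=3>1 -> COPY to pp3. 4 ppages; refcounts: pp0:3 pp1:2 pp2:3 pp3:1
Op 4: fork(P0) -> P3. 4 ppages; refcounts: pp0:4 pp1:3 pp2:4 pp3:1
Op 5: write(P3, v2, 103). refcount(pp2)=4>1 -> COPY to pp4. 5 ppages; refcounts: pp0:4 pp1:3 pp2:3 pp3:1 pp4:1
Op 6: write(P3, v0, 111). refcount(pp0)=4>1 -> COPY to pp5. 6 ppages; refcounts: pp0:3 pp1:3 pp2:3 pp3:1 pp4:1 pp5:1
Op 7: write(P0, v0, 112). refcount(pp0)=3>1 -> COPY to pp6. 7 ppages; refcounts: pp0:2 pp1:3 pp2:3 pp3:1 pp4:1 pp5:1 pp6:1
P0: v2 -> pp2 = 31
P1: v2 -> pp2 = 31
P2: v2 -> pp2 = 31
P3: v2 -> pp4 = 103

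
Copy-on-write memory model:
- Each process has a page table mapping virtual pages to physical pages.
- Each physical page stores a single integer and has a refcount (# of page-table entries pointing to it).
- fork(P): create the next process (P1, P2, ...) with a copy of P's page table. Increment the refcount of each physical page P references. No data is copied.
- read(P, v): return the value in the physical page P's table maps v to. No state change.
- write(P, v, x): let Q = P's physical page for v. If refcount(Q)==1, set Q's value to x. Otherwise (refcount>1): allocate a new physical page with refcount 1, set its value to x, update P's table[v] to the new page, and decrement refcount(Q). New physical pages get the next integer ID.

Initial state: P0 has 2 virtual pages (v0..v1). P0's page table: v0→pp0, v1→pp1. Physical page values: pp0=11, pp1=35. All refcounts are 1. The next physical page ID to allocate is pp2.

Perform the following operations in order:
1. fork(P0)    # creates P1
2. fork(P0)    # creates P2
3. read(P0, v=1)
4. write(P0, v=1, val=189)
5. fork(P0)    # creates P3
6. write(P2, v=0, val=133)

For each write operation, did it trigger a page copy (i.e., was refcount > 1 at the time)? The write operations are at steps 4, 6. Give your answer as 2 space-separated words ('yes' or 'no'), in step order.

Op 1: fork(P0) -> P1. 2 ppages; refcounts: pp0:2 pp1:2
Op 2: fork(P0) -> P2. 2 ppages; refcounts: pp0:3 pp1:3
Op 3: read(P0, v1) -> 35. No state change.
Op 4: write(P0, v1, 189). refcount(pp1)=3>1 -> COPY to pp2. 3 ppages; refcounts: pp0:3 pp1:2 pp2:1
Op 5: fork(P0) -> P3. 3 ppages; refcounts: pp0:4 pp1:2 pp2:2
Op 6: write(P2, v0, 133). refcount(pp0)=4>1 -> COPY to pp3. 4 ppages; refcounts: pp0:3 pp1:2 pp2:2 pp3:1

yes yes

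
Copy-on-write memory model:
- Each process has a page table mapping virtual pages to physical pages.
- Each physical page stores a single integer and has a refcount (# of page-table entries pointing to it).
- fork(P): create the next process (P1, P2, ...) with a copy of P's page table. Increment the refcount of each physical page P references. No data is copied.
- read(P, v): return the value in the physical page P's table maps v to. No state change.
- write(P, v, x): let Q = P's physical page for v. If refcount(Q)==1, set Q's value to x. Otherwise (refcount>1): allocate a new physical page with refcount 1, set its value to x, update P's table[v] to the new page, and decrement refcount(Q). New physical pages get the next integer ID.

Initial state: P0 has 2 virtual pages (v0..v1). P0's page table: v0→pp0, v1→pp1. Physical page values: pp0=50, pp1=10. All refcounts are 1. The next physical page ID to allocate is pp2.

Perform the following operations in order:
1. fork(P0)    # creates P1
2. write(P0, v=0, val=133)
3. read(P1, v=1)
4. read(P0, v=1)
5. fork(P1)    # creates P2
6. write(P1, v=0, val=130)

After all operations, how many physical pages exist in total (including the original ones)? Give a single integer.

Answer: 4

Derivation:
Op 1: fork(P0) -> P1. 2 ppages; refcounts: pp0:2 pp1:2
Op 2: write(P0, v0, 133). refcount(pp0)=2>1 -> COPY to pp2. 3 ppages; refcounts: pp0:1 pp1:2 pp2:1
Op 3: read(P1, v1) -> 10. No state change.
Op 4: read(P0, v1) -> 10. No state change.
Op 5: fork(P1) -> P2. 3 ppages; refcounts: pp0:2 pp1:3 pp2:1
Op 6: write(P1, v0, 130). refcount(pp0)=2>1 -> COPY to pp3. 4 ppages; refcounts: pp0:1 pp1:3 pp2:1 pp3:1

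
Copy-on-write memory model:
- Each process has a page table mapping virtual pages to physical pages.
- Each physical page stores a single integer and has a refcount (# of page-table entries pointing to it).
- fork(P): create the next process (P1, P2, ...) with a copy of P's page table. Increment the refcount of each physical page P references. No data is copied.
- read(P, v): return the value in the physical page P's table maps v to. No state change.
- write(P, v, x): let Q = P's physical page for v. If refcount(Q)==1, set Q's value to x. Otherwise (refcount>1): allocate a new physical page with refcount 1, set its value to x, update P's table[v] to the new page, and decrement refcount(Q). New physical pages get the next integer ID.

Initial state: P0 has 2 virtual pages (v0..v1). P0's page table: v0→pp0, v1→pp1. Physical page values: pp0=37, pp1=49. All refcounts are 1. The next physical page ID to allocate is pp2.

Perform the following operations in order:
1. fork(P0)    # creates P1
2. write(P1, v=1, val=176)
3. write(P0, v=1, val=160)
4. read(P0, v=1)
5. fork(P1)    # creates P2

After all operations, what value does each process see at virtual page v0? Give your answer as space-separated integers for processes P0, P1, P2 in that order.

Answer: 37 37 37

Derivation:
Op 1: fork(P0) -> P1. 2 ppages; refcounts: pp0:2 pp1:2
Op 2: write(P1, v1, 176). refcount(pp1)=2>1 -> COPY to pp2. 3 ppages; refcounts: pp0:2 pp1:1 pp2:1
Op 3: write(P0, v1, 160). refcount(pp1)=1 -> write in place. 3 ppages; refcounts: pp0:2 pp1:1 pp2:1
Op 4: read(P0, v1) -> 160. No state change.
Op 5: fork(P1) -> P2. 3 ppages; refcounts: pp0:3 pp1:1 pp2:2
P0: v0 -> pp0 = 37
P1: v0 -> pp0 = 37
P2: v0 -> pp0 = 37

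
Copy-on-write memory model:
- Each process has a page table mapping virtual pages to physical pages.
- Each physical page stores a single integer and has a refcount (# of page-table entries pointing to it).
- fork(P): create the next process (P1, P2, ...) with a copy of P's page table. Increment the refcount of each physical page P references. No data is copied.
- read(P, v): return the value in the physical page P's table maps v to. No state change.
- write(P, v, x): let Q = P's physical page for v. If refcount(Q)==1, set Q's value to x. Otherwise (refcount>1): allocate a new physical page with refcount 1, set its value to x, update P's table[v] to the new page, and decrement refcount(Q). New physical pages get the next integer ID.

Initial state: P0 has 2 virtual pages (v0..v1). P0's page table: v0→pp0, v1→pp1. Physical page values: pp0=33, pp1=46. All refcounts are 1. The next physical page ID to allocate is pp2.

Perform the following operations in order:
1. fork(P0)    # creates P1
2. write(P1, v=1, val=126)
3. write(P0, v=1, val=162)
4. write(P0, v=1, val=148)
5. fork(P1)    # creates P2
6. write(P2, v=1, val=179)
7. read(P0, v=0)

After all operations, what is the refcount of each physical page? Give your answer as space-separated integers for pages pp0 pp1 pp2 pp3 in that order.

Answer: 3 1 1 1

Derivation:
Op 1: fork(P0) -> P1. 2 ppages; refcounts: pp0:2 pp1:2
Op 2: write(P1, v1, 126). refcount(pp1)=2>1 -> COPY to pp2. 3 ppages; refcounts: pp0:2 pp1:1 pp2:1
Op 3: write(P0, v1, 162). refcount(pp1)=1 -> write in place. 3 ppages; refcounts: pp0:2 pp1:1 pp2:1
Op 4: write(P0, v1, 148). refcount(pp1)=1 -> write in place. 3 ppages; refcounts: pp0:2 pp1:1 pp2:1
Op 5: fork(P1) -> P2. 3 ppages; refcounts: pp0:3 pp1:1 pp2:2
Op 6: write(P2, v1, 179). refcount(pp2)=2>1 -> COPY to pp3. 4 ppages; refcounts: pp0:3 pp1:1 pp2:1 pp3:1
Op 7: read(P0, v0) -> 33. No state change.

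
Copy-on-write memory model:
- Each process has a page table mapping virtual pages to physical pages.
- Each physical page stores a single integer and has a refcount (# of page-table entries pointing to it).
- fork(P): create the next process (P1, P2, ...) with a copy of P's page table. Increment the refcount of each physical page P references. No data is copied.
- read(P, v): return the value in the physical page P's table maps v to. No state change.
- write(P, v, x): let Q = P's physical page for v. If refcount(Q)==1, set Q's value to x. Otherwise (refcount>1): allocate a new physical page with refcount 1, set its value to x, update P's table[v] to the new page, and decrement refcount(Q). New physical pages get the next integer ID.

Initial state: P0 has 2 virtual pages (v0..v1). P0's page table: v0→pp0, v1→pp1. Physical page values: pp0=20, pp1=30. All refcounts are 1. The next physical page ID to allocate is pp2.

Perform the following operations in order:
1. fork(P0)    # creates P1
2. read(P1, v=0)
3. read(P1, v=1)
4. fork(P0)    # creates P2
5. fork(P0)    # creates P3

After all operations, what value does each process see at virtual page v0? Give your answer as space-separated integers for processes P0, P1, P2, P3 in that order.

Op 1: fork(P0) -> P1. 2 ppages; refcounts: pp0:2 pp1:2
Op 2: read(P1, v0) -> 20. No state change.
Op 3: read(P1, v1) -> 30. No state change.
Op 4: fork(P0) -> P2. 2 ppages; refcounts: pp0:3 pp1:3
Op 5: fork(P0) -> P3. 2 ppages; refcounts: pp0:4 pp1:4
P0: v0 -> pp0 = 20
P1: v0 -> pp0 = 20
P2: v0 -> pp0 = 20
P3: v0 -> pp0 = 20

Answer: 20 20 20 20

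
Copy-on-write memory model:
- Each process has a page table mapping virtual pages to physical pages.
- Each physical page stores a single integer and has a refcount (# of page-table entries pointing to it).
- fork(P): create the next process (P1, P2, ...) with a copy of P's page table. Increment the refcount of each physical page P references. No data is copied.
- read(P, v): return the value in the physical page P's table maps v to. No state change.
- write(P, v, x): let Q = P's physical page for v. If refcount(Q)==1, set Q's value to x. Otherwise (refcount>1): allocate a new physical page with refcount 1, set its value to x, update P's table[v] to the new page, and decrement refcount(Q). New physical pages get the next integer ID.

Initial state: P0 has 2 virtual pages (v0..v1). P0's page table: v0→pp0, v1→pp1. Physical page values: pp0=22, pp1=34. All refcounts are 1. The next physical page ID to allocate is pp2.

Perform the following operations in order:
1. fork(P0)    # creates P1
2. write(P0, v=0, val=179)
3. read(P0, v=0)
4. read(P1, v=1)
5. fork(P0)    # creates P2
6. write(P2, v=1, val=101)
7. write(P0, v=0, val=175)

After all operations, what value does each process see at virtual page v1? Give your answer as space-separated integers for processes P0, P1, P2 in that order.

Answer: 34 34 101

Derivation:
Op 1: fork(P0) -> P1. 2 ppages; refcounts: pp0:2 pp1:2
Op 2: write(P0, v0, 179). refcount(pp0)=2>1 -> COPY to pp2. 3 ppages; refcounts: pp0:1 pp1:2 pp2:1
Op 3: read(P0, v0) -> 179. No state change.
Op 4: read(P1, v1) -> 34. No state change.
Op 5: fork(P0) -> P2. 3 ppages; refcounts: pp0:1 pp1:3 pp2:2
Op 6: write(P2, v1, 101). refcount(pp1)=3>1 -> COPY to pp3. 4 ppages; refcounts: pp0:1 pp1:2 pp2:2 pp3:1
Op 7: write(P0, v0, 175). refcount(pp2)=2>1 -> COPY to pp4. 5 ppages; refcounts: pp0:1 pp1:2 pp2:1 pp3:1 pp4:1
P0: v1 -> pp1 = 34
P1: v1 -> pp1 = 34
P2: v1 -> pp3 = 101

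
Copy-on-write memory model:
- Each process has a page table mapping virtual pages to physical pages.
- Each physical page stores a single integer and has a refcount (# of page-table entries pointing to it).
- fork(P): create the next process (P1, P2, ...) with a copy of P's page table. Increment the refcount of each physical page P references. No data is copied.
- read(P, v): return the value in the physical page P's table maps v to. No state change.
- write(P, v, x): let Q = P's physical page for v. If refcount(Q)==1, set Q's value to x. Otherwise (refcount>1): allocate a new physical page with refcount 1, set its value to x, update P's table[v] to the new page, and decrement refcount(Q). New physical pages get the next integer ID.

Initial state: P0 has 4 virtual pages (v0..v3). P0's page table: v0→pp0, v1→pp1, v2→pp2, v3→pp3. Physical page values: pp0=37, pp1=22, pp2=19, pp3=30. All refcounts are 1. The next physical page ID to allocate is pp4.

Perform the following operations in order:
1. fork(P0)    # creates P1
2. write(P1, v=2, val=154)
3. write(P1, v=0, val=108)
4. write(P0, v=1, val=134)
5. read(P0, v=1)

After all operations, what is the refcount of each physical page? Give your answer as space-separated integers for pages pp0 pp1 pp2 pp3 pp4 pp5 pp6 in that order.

Op 1: fork(P0) -> P1. 4 ppages; refcounts: pp0:2 pp1:2 pp2:2 pp3:2
Op 2: write(P1, v2, 154). refcount(pp2)=2>1 -> COPY to pp4. 5 ppages; refcounts: pp0:2 pp1:2 pp2:1 pp3:2 pp4:1
Op 3: write(P1, v0, 108). refcount(pp0)=2>1 -> COPY to pp5. 6 ppages; refcounts: pp0:1 pp1:2 pp2:1 pp3:2 pp4:1 pp5:1
Op 4: write(P0, v1, 134). refcount(pp1)=2>1 -> COPY to pp6. 7 ppages; refcounts: pp0:1 pp1:1 pp2:1 pp3:2 pp4:1 pp5:1 pp6:1
Op 5: read(P0, v1) -> 134. No state change.

Answer: 1 1 1 2 1 1 1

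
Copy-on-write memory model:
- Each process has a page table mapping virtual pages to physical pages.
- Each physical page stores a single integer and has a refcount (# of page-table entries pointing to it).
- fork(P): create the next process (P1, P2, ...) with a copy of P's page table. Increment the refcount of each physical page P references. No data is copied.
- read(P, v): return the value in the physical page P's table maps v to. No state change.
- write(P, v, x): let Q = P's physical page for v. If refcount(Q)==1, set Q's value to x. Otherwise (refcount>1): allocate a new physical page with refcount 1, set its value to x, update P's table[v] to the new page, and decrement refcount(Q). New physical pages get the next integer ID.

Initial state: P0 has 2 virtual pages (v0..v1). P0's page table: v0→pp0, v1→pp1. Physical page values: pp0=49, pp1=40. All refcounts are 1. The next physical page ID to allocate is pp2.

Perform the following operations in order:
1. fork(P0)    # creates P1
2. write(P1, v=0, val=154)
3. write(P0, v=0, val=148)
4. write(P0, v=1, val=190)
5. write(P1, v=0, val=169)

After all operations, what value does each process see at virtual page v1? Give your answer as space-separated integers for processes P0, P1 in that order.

Op 1: fork(P0) -> P1. 2 ppages; refcounts: pp0:2 pp1:2
Op 2: write(P1, v0, 154). refcount(pp0)=2>1 -> COPY to pp2. 3 ppages; refcounts: pp0:1 pp1:2 pp2:1
Op 3: write(P0, v0, 148). refcount(pp0)=1 -> write in place. 3 ppages; refcounts: pp0:1 pp1:2 pp2:1
Op 4: write(P0, v1, 190). refcount(pp1)=2>1 -> COPY to pp3. 4 ppages; refcounts: pp0:1 pp1:1 pp2:1 pp3:1
Op 5: write(P1, v0, 169). refcount(pp2)=1 -> write in place. 4 ppages; refcounts: pp0:1 pp1:1 pp2:1 pp3:1
P0: v1 -> pp3 = 190
P1: v1 -> pp1 = 40

Answer: 190 40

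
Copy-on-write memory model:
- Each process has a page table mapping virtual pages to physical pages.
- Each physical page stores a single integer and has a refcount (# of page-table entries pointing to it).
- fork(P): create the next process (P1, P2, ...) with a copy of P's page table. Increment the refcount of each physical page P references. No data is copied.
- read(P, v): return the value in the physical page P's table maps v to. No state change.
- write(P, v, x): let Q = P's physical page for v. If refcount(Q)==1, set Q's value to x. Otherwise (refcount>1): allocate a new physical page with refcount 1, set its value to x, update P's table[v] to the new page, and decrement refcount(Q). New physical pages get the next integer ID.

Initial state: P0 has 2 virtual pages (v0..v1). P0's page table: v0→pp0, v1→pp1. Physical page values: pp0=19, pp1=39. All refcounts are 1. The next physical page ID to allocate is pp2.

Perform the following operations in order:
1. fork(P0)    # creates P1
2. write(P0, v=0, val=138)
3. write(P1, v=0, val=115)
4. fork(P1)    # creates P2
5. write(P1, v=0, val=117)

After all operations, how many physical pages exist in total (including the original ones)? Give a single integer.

Op 1: fork(P0) -> P1. 2 ppages; refcounts: pp0:2 pp1:2
Op 2: write(P0, v0, 138). refcount(pp0)=2>1 -> COPY to pp2. 3 ppages; refcounts: pp0:1 pp1:2 pp2:1
Op 3: write(P1, v0, 115). refcount(pp0)=1 -> write in place. 3 ppages; refcounts: pp0:1 pp1:2 pp2:1
Op 4: fork(P1) -> P2. 3 ppages; refcounts: pp0:2 pp1:3 pp2:1
Op 5: write(P1, v0, 117). refcount(pp0)=2>1 -> COPY to pp3. 4 ppages; refcounts: pp0:1 pp1:3 pp2:1 pp3:1

Answer: 4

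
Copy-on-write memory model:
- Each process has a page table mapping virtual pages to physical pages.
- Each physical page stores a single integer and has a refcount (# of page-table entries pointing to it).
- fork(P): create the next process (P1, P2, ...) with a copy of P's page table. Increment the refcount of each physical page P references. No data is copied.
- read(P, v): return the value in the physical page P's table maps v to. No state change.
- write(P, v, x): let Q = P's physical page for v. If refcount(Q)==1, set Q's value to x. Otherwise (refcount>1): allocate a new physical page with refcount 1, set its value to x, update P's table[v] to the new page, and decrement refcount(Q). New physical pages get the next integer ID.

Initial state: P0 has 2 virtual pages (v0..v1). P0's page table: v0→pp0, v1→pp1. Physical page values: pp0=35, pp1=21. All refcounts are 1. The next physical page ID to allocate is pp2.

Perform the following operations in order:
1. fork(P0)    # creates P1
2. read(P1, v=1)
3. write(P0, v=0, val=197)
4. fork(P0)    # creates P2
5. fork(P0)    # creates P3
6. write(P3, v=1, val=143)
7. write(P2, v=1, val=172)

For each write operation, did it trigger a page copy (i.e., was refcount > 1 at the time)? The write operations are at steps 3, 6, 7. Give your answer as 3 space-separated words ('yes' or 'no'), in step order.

Op 1: fork(P0) -> P1. 2 ppages; refcounts: pp0:2 pp1:2
Op 2: read(P1, v1) -> 21. No state change.
Op 3: write(P0, v0, 197). refcount(pp0)=2>1 -> COPY to pp2. 3 ppages; refcounts: pp0:1 pp1:2 pp2:1
Op 4: fork(P0) -> P2. 3 ppages; refcounts: pp0:1 pp1:3 pp2:2
Op 5: fork(P0) -> P3. 3 ppages; refcounts: pp0:1 pp1:4 pp2:3
Op 6: write(P3, v1, 143). refcount(pp1)=4>1 -> COPY to pp3. 4 ppages; refcounts: pp0:1 pp1:3 pp2:3 pp3:1
Op 7: write(P2, v1, 172). refcount(pp1)=3>1 -> COPY to pp4. 5 ppages; refcounts: pp0:1 pp1:2 pp2:3 pp3:1 pp4:1

yes yes yes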